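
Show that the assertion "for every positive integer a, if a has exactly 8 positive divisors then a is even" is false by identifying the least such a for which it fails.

For a = 24, 30, 40, 42, …, 88, 102, 104 the conclusion holds.
a = 105: divisors of 105: 1, 3, 5, 7, 15, 21, 35, 105; 105 is odd.
Hence a = 105 is a counterexample.

a = 105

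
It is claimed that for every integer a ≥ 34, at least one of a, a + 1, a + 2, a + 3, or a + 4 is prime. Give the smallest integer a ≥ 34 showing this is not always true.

Check each integer a ≥ 34 in order until a, a + 1, a + 2, a + 3, a + 4 are all composite.
For a = 34, 35, 36, 37, …, 45, 46, 47 the conclusion holds.
a = 48: 48 = 2 × 24; 49 = 7 × 7; 50 = 2 × 25; 51 = 3 × 17; 52 = 2 × 26 — all composite.

a = 48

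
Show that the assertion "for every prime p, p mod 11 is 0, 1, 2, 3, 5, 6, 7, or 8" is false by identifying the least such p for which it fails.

p = 31

A counterexample is any prime p such that the claim fails; we check each in order.
For p = 2, 3, 5, 7, 11, 13, 17, 19, 23, 29 the conclusion holds.
p = 31: 31 mod 11 = 9 — not in {0, 1, 2, 3, 5, 6, 7, 8}.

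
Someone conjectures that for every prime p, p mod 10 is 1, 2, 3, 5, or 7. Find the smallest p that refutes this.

p = 19

Check each prime p in order until the claim fails.
p = 2: 2 mod 10 = 2.
p = 3: 3 mod 10 = 3.
p = 5: 5 mod 10 = 5.
p = 7: 7 mod 10 = 7.
p = 11: 11 mod 10 = 1.
p = 13: 13 mod 10 = 3.
p = 17: 17 mod 10 = 7.
p = 19: 19 mod 10 = 9 — not in {1, 2, 3, 5, 7}.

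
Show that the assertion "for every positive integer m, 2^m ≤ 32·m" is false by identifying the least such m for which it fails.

A counterexample is any positive integer m such that 2^m > 32·m; we check each in order.
The first 8 eligible values, up to m = 8, all satisfy the conclusion.
m = 9: 2^m = 512 and 32·m = 288, so 512 > 288.

m = 9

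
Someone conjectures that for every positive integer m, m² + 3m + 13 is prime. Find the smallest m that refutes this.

m = 9

We need the least positive integer m for which m² + 3m + 13 is not prime.
m = 1: m² + 3m + 13 = 17, prime.
m = 2: m² + 3m + 13 = 23, prime.
m = 3: m² + 3m + 13 = 31, prime.
m = 4: m² + 3m + 13 = 41, prime.
m = 5: m² + 3m + 13 = 53, prime.
m = 6: m² + 3m + 13 = 67, prime.
m = 7: m² + 3m + 13 = 83, prime.
m = 8: m² + 3m + 13 = 101, prime.
m = 9: m² + 3m + 13 = 121 = 11 × 11, composite.
So m = 9 is the smallest counterexample.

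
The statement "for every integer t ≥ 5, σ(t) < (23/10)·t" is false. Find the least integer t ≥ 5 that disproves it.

t = 12

We need the least integer t ≥ 5 for which the claim fails.
For t = 5, 6, 7, 8, 9, 10, 11 the conclusion holds.
t = 12: σ(12) = 28; 28 ≥ 138/5.
So t = 12 is the smallest counterexample.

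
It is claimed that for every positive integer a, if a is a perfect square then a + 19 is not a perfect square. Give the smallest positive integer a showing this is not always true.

The first 8 eligible values, up to a = 64, all satisfy the conclusion.
a = 81: 81 = 9² and 81 + 19 = 100 = 10².

a = 81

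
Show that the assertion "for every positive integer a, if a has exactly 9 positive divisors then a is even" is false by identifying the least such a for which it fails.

A counterexample is any positive integer a such that a has exactly 9 positive divisors but a is odd; we check each in order.
For a = 36, 100, 196 the conclusion holds.
a = 225: divisors of 225: 9 divisors; 225 is odd.

a = 225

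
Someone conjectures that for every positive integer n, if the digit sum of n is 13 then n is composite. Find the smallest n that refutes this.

n = 67

Check each positive integer n in order until the digit sum of n is 13 but n is prime.
n = 49: digit sum 13; 49 is composite.
n = 58: digit sum 13; 58 is composite.
n = 67: digit sum 13; 67 is prime, not composite.
Thus n = 67 disproves the claim, and no smaller n works.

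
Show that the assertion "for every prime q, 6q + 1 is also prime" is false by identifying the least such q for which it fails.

q = 19

We need the least prime q for which 6q + 1 is not prime.
q = 2: 6q + 1 = 13, prime.
q = 3: 6q + 1 = 19, prime.
q = 5: 6q + 1 = 31, prime.
q = 7: 6q + 1 = 43, prime.
q = 11: 6q + 1 = 67, prime.
q = 13: 6q + 1 = 79, prime.
q = 17: 6q + 1 = 103, prime.
q = 19: 6q + 1 = 115 = 5 × 23, not prime.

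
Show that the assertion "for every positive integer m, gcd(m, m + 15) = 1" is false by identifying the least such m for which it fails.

m = 3

We need the least positive integer m for which gcd(m, m + 15) > 1.
For m = 1, 2 the conclusion holds.
m = 3: gcd(3, 18) = 3.
Hence m = 3 is a counterexample.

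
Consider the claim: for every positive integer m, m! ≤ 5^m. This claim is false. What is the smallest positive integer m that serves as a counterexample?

m = 12

For m = 1, 2, 3, 4, …, 9, 10, 11 the conclusion holds.
m = 12: m! = 479001600 and 5^m = 244140625, so 479001600 > 244140625.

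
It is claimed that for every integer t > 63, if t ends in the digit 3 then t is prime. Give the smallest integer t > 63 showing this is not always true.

Check each integer t > 63 in order until t ends in the digit 3 but t is not prime.
For t = 73, 83 the conclusion holds.
t = 93: 93 ends in 3; 93 = 3 × 31, composite.
Thus t = 93 disproves the claim, and no smaller t works.

t = 93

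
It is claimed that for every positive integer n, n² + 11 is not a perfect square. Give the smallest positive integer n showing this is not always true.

n = 5

Check each positive integer n in order until n² + 11 is a perfect square.
For n = 1, 2, 3, 4 the conclusion holds.
n = 5: 5² + 11 = 36 = 6², a perfect square.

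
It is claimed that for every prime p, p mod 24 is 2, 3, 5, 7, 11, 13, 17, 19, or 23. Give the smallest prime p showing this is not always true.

For p = 2, 3, 5, 7, …, 61, 67, 71 the conclusion holds.
p = 73: 73 mod 24 = 1 — not in {2, 3, 5, 7, 11, 13, 17, 19, 23}.
So p = 73 is the smallest counterexample.

p = 73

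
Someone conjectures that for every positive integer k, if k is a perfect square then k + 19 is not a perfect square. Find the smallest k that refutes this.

k = 81

For k = 1, 4, 9, 16, 25, 36, 49, 64 the conclusion holds.
k = 81: 81 = 9² and 81 + 19 = 100 = 10².
So k = 81 is the smallest counterexample.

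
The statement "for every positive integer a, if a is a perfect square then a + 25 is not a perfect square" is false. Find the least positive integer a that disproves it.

a = 144

For a = 1, 4, 9, 16, …, 81, 100, 121 the conclusion holds.
a = 144: 144 = 12² and 144 + 25 = 169 = 13².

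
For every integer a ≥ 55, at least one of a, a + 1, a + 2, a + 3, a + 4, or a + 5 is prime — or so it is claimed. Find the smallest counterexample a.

a = 90

We need the least integer a ≥ 55 for which a, a + 1, a + 2, a + 3, a + 4, a + 5 are all composite.
For a = 55, 56, 57, 58, …, 87, 88, 89 the conclusion holds.
a = 90: 90 = 2 × 45; 91 = 7 × 13; 92 = 2 × 46; 93 = 3 × 31; 94 = 2 × 47; 95 = 5 × 19 — all composite.
So a = 90 is the smallest counterexample.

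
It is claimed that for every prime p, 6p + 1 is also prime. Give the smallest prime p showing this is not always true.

p = 2: 6p + 1 = 13, prime.
p = 3: 6p + 1 = 19, prime.
p = 5: 6p + 1 = 31, prime.
p = 7: 6p + 1 = 43, prime.
p = 11: 6p + 1 = 67, prime.
p = 13: 6p + 1 = 79, prime.
p = 17: 6p + 1 = 103, prime.
p = 19: 6p + 1 = 115 = 5 × 23, not prime.
Thus p = 19 disproves the claim, and no smaller p works.

p = 19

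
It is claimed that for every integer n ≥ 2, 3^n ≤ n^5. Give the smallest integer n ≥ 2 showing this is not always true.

Check each integer n ≥ 2 in order until 3^n > n^5.
For n = 2, 3, 4, 5, 6, 7, 8, 9, 10 the conclusion holds.
n = 11: 3^n = 177147 and n^5 = 161051, so 177147 > 161051.
Thus n = 11 disproves the claim, and no smaller n works.

n = 11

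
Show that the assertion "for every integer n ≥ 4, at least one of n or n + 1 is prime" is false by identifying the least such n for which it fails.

n = 8

We need the least integer n ≥ 4 for which n, n + 1 are both composite.
n = 4: 5 is prime.
n = 5: 5 is prime.
n = 6: 7 is prime.
n = 7: 7 is prime.
n = 8: 8 = 2 × 4; 9 = 3 × 3 — both composite.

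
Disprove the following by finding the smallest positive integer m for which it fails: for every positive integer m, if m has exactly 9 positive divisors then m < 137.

A counterexample is any positive integer m such that m has exactly 9 positive divisors but the claim fails; we check each in order.
m = 36: τ(36) = 9; 36 < 137.
m = 100: τ(100) = 9; 100 < 137.
m = 196: τ(196) = 9; 196 ≥ 137.
So m = 196 is the smallest counterexample.

m = 196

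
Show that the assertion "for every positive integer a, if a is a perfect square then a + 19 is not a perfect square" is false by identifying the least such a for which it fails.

a = 81

For a = 1, 4, 9, 16, 25, 36, 49, 64 the conclusion holds.
a = 81: 81 = 9² and 81 + 19 = 100 = 10².
Thus a = 81 disproves the claim, and no smaller a works.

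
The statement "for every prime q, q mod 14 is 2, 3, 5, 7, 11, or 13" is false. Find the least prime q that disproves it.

q = 23

A counterexample is any prime q such that the claim fails; we check each in order.
The first 8 eligible values, up to q = 19, all satisfy the conclusion.
q = 23: 23 mod 14 = 9 — not in {2, 3, 5, 7, 11, 13}.
So q = 23 is the smallest counterexample.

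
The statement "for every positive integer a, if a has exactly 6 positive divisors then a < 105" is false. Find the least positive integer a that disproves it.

The first 16 eligible values, up to a = 99, all satisfy the conclusion.
a = 116: τ(116) = 6; 116 ≥ 105.

a = 116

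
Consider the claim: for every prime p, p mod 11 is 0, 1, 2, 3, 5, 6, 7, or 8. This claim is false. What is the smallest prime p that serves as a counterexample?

p = 31

We need the least prime p for which the claim fails.
The first 10 eligible values, up to p = 29, all satisfy the conclusion.
p = 31: 31 mod 11 = 9 — not in {0, 1, 2, 3, 5, 6, 7, 8}.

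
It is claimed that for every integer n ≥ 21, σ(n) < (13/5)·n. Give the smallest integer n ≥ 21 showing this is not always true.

n = 60

The first 39 eligible values, up to n = 59, all satisfy the conclusion.
n = 60: σ(60) = 168; 168 ≥ 156.
Thus n = 60 disproves the claim, and no smaller n works.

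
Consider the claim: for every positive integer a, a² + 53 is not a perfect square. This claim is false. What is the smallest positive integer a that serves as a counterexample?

a = 26

Check each positive integer a in order until a² + 53 is a perfect square.
For a = 1, 2, 3, 4, …, 23, 24, 25 the conclusion holds.
a = 26: 26² + 53 = 729 = 27², a perfect square.
Hence a = 26 is a counterexample.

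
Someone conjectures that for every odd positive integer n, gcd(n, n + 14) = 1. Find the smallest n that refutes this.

n = 1: gcd(1, 15) = 1.
n = 3: gcd(3, 17) = 1.
n = 5: gcd(5, 19) = 1.
n = 7: gcd(7, 21) = 7.

n = 7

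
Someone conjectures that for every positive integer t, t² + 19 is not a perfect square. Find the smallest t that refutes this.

For t = 1, 2, 3, 4, 5, 6, 7, 8 the conclusion holds.
t = 9: 9² + 19 = 100 = 10², a perfect square.

t = 9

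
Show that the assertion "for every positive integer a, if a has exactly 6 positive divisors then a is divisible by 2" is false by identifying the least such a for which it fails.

a = 45

a = 12: τ(12) = 6; 12 mod 2 = 0.
a = 18: τ(18) = 6; 18 mod 2 = 0.
a = 20: τ(20) = 6; 20 mod 2 = 0.
a = 28: τ(28) = 6; 28 mod 2 = 0.
a = 32: τ(32) = 6; 32 mod 2 = 0.
a = 44: τ(44) = 6; 44 mod 2 = 0.
a = 45: τ(45) = 6; 45 mod 2 = 1.
Hence a = 45 is a counterexample.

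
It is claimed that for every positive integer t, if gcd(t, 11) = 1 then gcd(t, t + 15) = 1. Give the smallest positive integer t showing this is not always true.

We need the least positive integer t for which gcd(t, 11) = 1 but gcd(t, t + 15) > 1.
For t = 1, 2 the conclusion holds.
t = 3: gcd(3, 18) = 3.
Thus t = 3 disproves the claim, and no smaller t works.

t = 3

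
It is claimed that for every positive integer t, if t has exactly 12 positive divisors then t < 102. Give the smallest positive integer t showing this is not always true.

For t = 60, 72, 84, 90, 96 the conclusion holds.
t = 108: τ(108) = 12; 108 ≥ 102.
Thus t = 108 disproves the claim, and no smaller t works.

t = 108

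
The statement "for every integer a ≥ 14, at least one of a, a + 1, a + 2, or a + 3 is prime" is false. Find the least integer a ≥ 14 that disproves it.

For a = 14, 15, 16, 17, 18, 19, 20, 21, 22, 23 the conclusion holds.
a = 24: 24 = 2 × 12; 25 = 5 × 5; 26 = 2 × 13; 27 = 3 × 9 — all composite.
Thus a = 24 disproves the claim, and no smaller a works.

a = 24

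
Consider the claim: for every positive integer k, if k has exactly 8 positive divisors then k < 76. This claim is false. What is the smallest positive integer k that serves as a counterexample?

k = 78

A counterexample is any positive integer k such that k has exactly 8 positive divisors but the claim fails; we check each in order.
k = 24: τ(24) = 8; 24 < 76.
k = 30: τ(30) = 8; 30 < 76.
k = 40: τ(40) = 8; 40 < 76.
k = 42: τ(42) = 8; 42 < 76.
k = 54: τ(54) = 8; 54 < 76.
k = 56: τ(56) = 8; 56 < 76.
k = 66: τ(66) = 8; 66 < 76.
k = 70: τ(70) = 8; 70 < 76.
k = 78: τ(78) = 8; 78 ≥ 76.
Thus k = 78 disproves the claim, and no smaller k works.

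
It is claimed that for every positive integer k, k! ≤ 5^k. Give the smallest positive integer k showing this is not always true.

We need the least positive integer k for which k! > 5^k.
For k = 1, 2, 3, 4, …, 9, 10, 11 the conclusion holds.
k = 12: k! = 479001600 and 5^k = 244140625, so 479001600 > 244140625.
So k = 12 is the smallest counterexample.

k = 12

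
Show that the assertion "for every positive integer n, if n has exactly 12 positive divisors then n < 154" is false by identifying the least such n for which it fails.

A counterexample is any positive integer n such that n has exactly 12 positive divisors but the claim fails; we check each in order.
The first 10 eligible values, up to n = 150, all satisfy the conclusion.
n = 156: τ(156) = 12; 156 ≥ 154.

n = 156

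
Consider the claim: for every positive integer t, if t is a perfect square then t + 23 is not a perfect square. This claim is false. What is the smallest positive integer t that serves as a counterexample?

Check each positive integer t in order until t is a perfect square but t + 23 is a perfect square.
For t = 1, 4, 9, 16, 25, 36, 49, 64, 81, 100 the conclusion holds.
t = 121: 121 = 11² and 121 + 23 = 144 = 12².

t = 121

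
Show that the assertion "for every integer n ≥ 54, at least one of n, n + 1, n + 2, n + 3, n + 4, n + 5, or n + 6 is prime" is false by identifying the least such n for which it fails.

A counterexample is any integer n ≥ 54 such that n, n + 1, n + 2, n + 3, n + 4, n + 5, n + 6 are all composite; we check each in order.
For n = 54, 55, 56, 57, …, 87, 88, 89 the conclusion holds.
n = 90: 90 = 2 × 45; 91 = 7 × 13; 92 = 2 × 46; 93 = 3 × 31; 94 = 2 × 47; 95 = 5 × 19; 96 = 2 × 48 — all composite.
Thus n = 90 disproves the claim, and no smaller n works.

n = 90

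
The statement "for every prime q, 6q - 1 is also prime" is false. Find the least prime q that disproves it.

We need the least prime q for which 6q - 1 is not prime.
The first 4 eligible values, up to q = 7, all satisfy the conclusion.
q = 11: 6q - 1 = 65 = 5 × 13, not prime.
Hence q = 11 is a counterexample.

q = 11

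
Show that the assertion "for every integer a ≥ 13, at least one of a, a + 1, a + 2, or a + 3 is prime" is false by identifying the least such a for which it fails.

a = 24

For a = 13, 14, 15, 16, …, 21, 22, 23 the conclusion holds.
a = 24: 24 = 2 × 12; 25 = 5 × 5; 26 = 2 × 13; 27 = 3 × 9 — all composite.
Thus a = 24 disproves the claim, and no smaller a works.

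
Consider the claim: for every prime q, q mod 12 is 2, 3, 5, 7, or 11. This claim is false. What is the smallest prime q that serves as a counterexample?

q = 13

Check each prime q in order until the claim fails.
For q = 2, 3, 5, 7, 11 the conclusion holds.
q = 13: 13 mod 12 = 1 — not in {2, 3, 5, 7, 11}.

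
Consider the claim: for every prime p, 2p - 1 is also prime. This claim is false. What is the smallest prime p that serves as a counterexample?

Check each prime p in order until 2p - 1 is not prime.
p = 2: 2p - 1 = 3, prime.
p = 3: 2p - 1 = 5, prime.
p = 5: 2p - 1 = 9 = 3 × 3, not prime.
So p = 5 is the smallest counterexample.

p = 5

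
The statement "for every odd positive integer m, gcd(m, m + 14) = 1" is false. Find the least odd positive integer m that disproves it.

m = 7

Check each odd positive integer m in order until gcd(m, m + 14) > 1.
For m = 1, 3, 5 the conclusion holds.
m = 7: gcd(7, 21) = 7.
Thus m = 7 disproves the claim, and no smaller m works.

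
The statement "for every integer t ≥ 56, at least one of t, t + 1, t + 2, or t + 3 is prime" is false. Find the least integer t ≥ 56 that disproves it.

The first 6 eligible values, up to t = 61, all satisfy the conclusion.
t = 62: 62 = 2 × 31; 63 = 3 × 21; 64 = 2 × 32; 65 = 5 × 13 — all composite.
Thus t = 62 disproves the claim, and no smaller t works.

t = 62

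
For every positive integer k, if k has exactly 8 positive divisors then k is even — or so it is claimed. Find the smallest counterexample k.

k = 105

For k = 24, 30, 40, 42, …, 88, 102, 104 the conclusion holds.
k = 105: divisors of 105: 1, 3, 5, 7, 15, 21, 35, 105; 105 is odd.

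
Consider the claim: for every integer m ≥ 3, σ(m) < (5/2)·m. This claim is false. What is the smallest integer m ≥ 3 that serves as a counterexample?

We need the least integer m ≥ 3 for which the claim fails.
For m = 3, 4, 5, 6, …, 21, 22, 23 the conclusion holds.
m = 24: σ(24) = 60; 60 ≥ 60.

m = 24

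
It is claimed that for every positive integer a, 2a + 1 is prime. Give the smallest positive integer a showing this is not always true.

a = 4

a = 1: 2a + 1 = 3, prime.
a = 2: 2a + 1 = 5, prime.
a = 3: 2a + 1 = 7, prime.
a = 4: 2a + 1 = 9 = 3 × 3, composite.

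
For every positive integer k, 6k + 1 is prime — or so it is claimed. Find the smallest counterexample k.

k = 4

Check each positive integer k in order until 6k + 1 is not prime.
For k = 1, 2, 3 the conclusion holds.
k = 4: 6k + 1 = 25 = 5 × 5, composite.
Thus k = 4 disproves the claim, and no smaller k works.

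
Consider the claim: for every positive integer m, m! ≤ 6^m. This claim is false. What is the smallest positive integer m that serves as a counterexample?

We need the least positive integer m for which m! > 6^m.
For m = 1, 2, 3, 4, …, 11, 12, 13 the conclusion holds.
m = 14: m! = 87178291200 and 6^m = 78364164096, so 87178291200 > 78364164096.

m = 14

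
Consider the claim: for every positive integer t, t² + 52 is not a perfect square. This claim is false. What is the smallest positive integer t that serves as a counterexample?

Check each positive integer t in order until t² + 52 is a perfect square.
The first 11 eligible values, up to t = 11, all satisfy the conclusion.
t = 12: 12² + 52 = 196 = 14², a perfect square.
Hence t = 12 is a counterexample.

t = 12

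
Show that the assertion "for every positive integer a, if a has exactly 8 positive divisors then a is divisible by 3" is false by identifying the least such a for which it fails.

a = 40

a = 24: τ(24) = 8; 24 mod 3 = 0.
a = 30: τ(30) = 8; 30 mod 3 = 0.
a = 40: τ(40) = 8; 40 mod 3 = 1.
Hence a = 40 is a counterexample.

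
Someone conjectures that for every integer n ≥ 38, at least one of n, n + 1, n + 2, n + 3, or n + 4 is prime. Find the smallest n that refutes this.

We need the least integer n ≥ 38 for which n, n + 1, n + 2, n + 3, n + 4 are all composite.
The first 10 eligible values, up to n = 47, all satisfy the conclusion.
n = 48: 48 = 2 × 24; 49 = 7 × 7; 50 = 2 × 25; 51 = 3 × 17; 52 = 2 × 26 — all composite.
Thus n = 48 disproves the claim, and no smaller n works.

n = 48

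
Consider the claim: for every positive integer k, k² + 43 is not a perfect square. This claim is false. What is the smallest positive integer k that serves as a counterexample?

k = 21

We need the least positive integer k for which k² + 43 is a perfect square.
The first 20 eligible values, up to k = 20, all satisfy the conclusion.
k = 21: 21² + 43 = 484 = 22², a perfect square.
Hence k = 21 is a counterexample.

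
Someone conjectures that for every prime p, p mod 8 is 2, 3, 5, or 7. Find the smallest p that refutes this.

p = 17

A counterexample is any prime p such that the claim fails; we check each in order.
For p = 2, 3, 5, 7, 11, 13 the conclusion holds.
p = 17: 17 mod 8 = 1 — not in {2, 3, 5, 7}.
Thus p = 17 disproves the claim, and no smaller p works.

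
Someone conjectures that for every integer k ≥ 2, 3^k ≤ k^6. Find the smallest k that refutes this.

k = 15

We need the least integer k ≥ 2 for which 3^k > k^6.
For k = 2, 3, 4, 5, …, 12, 13, 14 the conclusion holds.
k = 15: 3^k = 14348907 and k^6 = 11390625, so 14348907 > 11390625.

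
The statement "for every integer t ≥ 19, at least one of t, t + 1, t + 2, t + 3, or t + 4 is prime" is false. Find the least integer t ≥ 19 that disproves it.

For t = 19, 20, 21, 22, 23 the conclusion holds.
t = 24: 24 = 2 × 12; 25 = 5 × 5; 26 = 2 × 13; 27 = 3 × 9; 28 = 2 × 14 — all composite.

t = 24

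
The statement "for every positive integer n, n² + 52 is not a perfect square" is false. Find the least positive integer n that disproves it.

A counterexample is any positive integer n such that n² + 52 is a perfect square; we check each in order.
The first 11 eligible values, up to n = 11, all satisfy the conclusion.
n = 12: 12² + 52 = 196 = 14², a perfect square.
Thus n = 12 disproves the claim, and no smaller n works.

n = 12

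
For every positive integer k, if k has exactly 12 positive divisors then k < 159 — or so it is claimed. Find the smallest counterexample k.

For k = 60, 72, 84, 90, …, 140, 150, 156 the conclusion holds.
k = 160: τ(160) = 12; 160 ≥ 159.

k = 160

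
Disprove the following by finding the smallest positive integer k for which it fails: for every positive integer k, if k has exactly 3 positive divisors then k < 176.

We need the least positive integer k for which k has exactly 3 positive divisors but the claim fails.
The first 6 eligible values, up to k = 169, all satisfy the conclusion.
k = 289: τ(289) = 3; 289 ≥ 176.

k = 289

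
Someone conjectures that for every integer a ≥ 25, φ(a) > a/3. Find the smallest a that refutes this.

a = 30

Check each integer a ≥ 25 in order until the claim fails.
The first 5 eligible values, up to a = 29, all satisfy the conclusion.
a = 30: φ(30) = 8 and 30/3 = 10, so φ(30) ≤ 30/3.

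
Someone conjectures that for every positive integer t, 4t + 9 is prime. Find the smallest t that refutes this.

t = 3

t = 1: 4t + 9 = 13, prime.
t = 2: 4t + 9 = 17, prime.
t = 3: 4t + 9 = 21 = 3 × 7, composite.
So t = 3 is the smallest counterexample.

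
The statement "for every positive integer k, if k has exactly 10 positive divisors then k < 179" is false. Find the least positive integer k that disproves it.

We need the least positive integer k for which k has exactly 10 positive divisors but the claim fails.
For k = 48, 80, 112, 162, 176 the conclusion holds.
k = 208: τ(208) = 10; 208 ≥ 179.
Hence k = 208 is a counterexample.

k = 208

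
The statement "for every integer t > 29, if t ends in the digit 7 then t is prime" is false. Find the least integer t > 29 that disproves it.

A counterexample is any integer t > 29 such that t ends in the digit 7 but t is not prime; we check each in order.
For t = 37, 47 the conclusion holds.
t = 57: 57 ends in 7; 57 = 3 × 19, composite.

t = 57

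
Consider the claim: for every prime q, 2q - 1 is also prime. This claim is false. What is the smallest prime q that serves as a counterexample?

A counterexample is any prime q such that 2q - 1 is not prime; we check each in order.
For q = 2, 3 the conclusion holds.
q = 5: 2q - 1 = 9 = 3 × 3, not prime.
Hence q = 5 is a counterexample.

q = 5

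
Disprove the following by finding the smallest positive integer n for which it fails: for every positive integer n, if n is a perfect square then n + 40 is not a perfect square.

We need the least positive integer n for which n is a perfect square but n + 40 is a perfect square.
For n = 1, 4 the conclusion holds.
n = 9: 9 = 3² and 9 + 40 = 49 = 7².

n = 9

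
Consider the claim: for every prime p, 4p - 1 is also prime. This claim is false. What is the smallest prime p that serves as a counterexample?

p = 7

For p = 2, 3, 5 the conclusion holds.
p = 7: 4p - 1 = 27 = 3 × 9, not prime.
Hence p = 7 is a counterexample.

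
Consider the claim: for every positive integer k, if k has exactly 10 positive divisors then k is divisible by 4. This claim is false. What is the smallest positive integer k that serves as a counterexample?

k = 162

For k = 48, 80, 112 the conclusion holds.
k = 162: τ(162) = 10; 162 mod 4 = 2.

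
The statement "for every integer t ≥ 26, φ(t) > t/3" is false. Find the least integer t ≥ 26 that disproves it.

t = 30

Check each integer t ≥ 26 in order until the claim fails.
t = 26: φ(26) = 12 and 26/3 = 26/3, so φ(26) > 26/3.
t = 27: φ(27) = 18 and 27/3 = 9, so φ(27) > 27/3.
t = 28: φ(28) = 12 and 28/3 = 28/3, so φ(28) > 28/3.
t = 29: φ(29) = 28 and 29/3 = 29/3, so φ(29) > 29/3.
t = 30: φ(30) = 8 and 30/3 = 10, so φ(30) ≤ 30/3.
Hence t = 30 is a counterexample.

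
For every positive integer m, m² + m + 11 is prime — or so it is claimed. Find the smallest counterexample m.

m = 10

A counterexample is any positive integer m such that m² + m + 11 is not prime; we check each in order.
For m = 1, 2, 3, 4, 5, 6, 7, 8, 9 the conclusion holds.
m = 10: m² + m + 11 = 121 = 11 × 11, composite.
Thus m = 10 disproves the claim, and no smaller m works.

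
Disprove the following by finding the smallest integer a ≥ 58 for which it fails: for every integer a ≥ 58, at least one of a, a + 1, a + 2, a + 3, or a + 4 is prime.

a = 62

Check each integer a ≥ 58 in order until a, a + 1, a + 2, a + 3, a + 4 are all composite.
a = 58: 59 is prime.
a = 59: 59 is prime.
a = 60: 61 is prime.
a = 61: 61 is prime.
a = 62: 62 = 2 × 31; 63 = 3 × 21; 64 = 2 × 32; 65 = 5 × 13; 66 = 2 × 33 — all composite.
Thus a = 62 disproves the claim, and no smaller a works.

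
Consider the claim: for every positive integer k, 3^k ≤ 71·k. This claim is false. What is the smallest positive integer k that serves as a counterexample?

Check each positive integer k in order until 3^k > 71·k.
For k = 1, 2, 3, 4, 5 the conclusion holds.
k = 6: 3^k = 729 and 71·k = 426, so 729 > 426.
So k = 6 is the smallest counterexample.

k = 6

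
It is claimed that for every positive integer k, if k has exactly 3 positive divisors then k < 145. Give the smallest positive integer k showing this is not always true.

We need the least positive integer k for which k has exactly 3 positive divisors but the claim fails.
The first 5 eligible values, up to k = 121, all satisfy the conclusion.
k = 169: τ(169) = 3; 169 ≥ 145.

k = 169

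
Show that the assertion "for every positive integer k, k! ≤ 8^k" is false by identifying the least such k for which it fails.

Check each positive integer k in order until k! > 8^k.
For k = 1, 2, 3, 4, …, 17, 18, 19 the conclusion holds.
k = 20: k! = 2432902008176640000 and 8^k = 1152921504606846976, so 2432902008176640000 > 1152921504606846976.

k = 20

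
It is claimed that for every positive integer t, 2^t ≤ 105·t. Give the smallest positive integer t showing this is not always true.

Check each positive integer t in order until 2^t > 105·t.
For t = 1, 2, 3, 4, 5, 6, 7, 8, 9, 10 the conclusion holds.
t = 11: 2^t = 2048 and 105·t = 1155, so 2048 > 1155.

t = 11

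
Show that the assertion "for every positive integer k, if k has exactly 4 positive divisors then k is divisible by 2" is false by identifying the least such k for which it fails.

k = 6: τ(6) = 4; 6 mod 2 = 0.
k = 8: τ(8) = 4; 8 mod 2 = 0.
k = 10: τ(10) = 4; 10 mod 2 = 0.
k = 14: τ(14) = 4; 14 mod 2 = 0.
k = 15: τ(15) = 4; 15 mod 2 = 1.

k = 15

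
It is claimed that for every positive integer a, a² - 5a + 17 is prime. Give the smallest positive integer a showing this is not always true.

a = 13

A counterexample is any positive integer a such that a² - 5a + 17 is not prime; we check each in order.
For a = 1, 2, 3, 4, …, 10, 11, 12 the conclusion holds.
a = 13: a² - 5a + 17 = 121 = 11 × 11, composite.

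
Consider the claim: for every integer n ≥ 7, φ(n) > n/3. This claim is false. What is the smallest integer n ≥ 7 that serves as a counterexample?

n = 12

We need the least integer n ≥ 7 for which the claim fails.
n = 7: φ(7) = 6 and 7/3 = 7/3, so φ(7) > 7/3.
n = 8: φ(8) = 4 and 8/3 = 8/3, so φ(8) > 8/3.
n = 9: φ(9) = 6 and 9/3 = 3, so φ(9) > 9/3.
n = 10: φ(10) = 4 and 10/3 = 10/3, so φ(10) > 10/3.
n = 11: φ(11) = 10 and 11/3 = 11/3, so φ(11) > 11/3.
n = 12: φ(12) = 4 and 12/3 = 4, so φ(12) ≤ 12/3.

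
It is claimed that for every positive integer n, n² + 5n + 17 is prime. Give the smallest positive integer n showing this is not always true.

For n = 1, 2, 3, 4, 5, 6, 7 the conclusion holds.
n = 8: n² + 5n + 17 = 121 = 11 × 11, composite.

n = 8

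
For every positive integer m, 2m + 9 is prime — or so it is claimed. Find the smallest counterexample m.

m = 3

For m = 1, 2 the conclusion holds.
m = 3: 2m + 9 = 15 = 3 × 5, composite.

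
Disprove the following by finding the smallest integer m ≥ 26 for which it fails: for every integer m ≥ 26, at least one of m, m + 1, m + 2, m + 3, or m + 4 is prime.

A counterexample is any integer m ≥ 26 such that m, m + 1, m + 2, m + 3, m + 4 are all composite; we check each in order.
For m = 26, 27, 28, 29, 30, 31 the conclusion holds.
m = 32: 32 = 2 × 16; 33 = 3 × 11; 34 = 2 × 17; 35 = 5 × 7; 36 = 2 × 18 — all composite.
Thus m = 32 disproves the claim, and no smaller m works.

m = 32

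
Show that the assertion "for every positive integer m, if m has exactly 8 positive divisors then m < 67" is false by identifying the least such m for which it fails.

m = 70

We need the least positive integer m for which m has exactly 8 positive divisors but the claim fails.
m = 24: τ(24) = 8; 24 < 67.
m = 30: τ(30) = 8; 30 < 67.
m = 40: τ(40) = 8; 40 < 67.
m = 42: τ(42) = 8; 42 < 67.
m = 54: τ(54) = 8; 54 < 67.
m = 56: τ(56) = 8; 56 < 67.
m = 66: τ(66) = 8; 66 < 67.
m = 70: τ(70) = 8; 70 ≥ 67.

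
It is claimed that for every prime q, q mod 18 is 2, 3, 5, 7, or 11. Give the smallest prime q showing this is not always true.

We need the least prime q for which the claim fails.
The first 5 eligible values, up to q = 11, all satisfy the conclusion.
q = 13: 13 mod 18 = 13 — not in {2, 3, 5, 7, 11}.

q = 13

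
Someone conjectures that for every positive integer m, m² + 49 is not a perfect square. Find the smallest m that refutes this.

Check each positive integer m in order until m² + 49 is a perfect square.
For m = 1, 2, 3, 4, …, 21, 22, 23 the conclusion holds.
m = 24: 24² + 49 = 625 = 25², a perfect square.
So m = 24 is the smallest counterexample.

m = 24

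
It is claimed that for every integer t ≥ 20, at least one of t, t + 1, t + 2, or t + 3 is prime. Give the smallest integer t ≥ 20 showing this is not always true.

Check each integer t ≥ 20 in order until t, t + 1, t + 2, t + 3 are all composite.
The first 4 eligible values, up to t = 23, all satisfy the conclusion.
t = 24: 24 = 2 × 12; 25 = 5 × 5; 26 = 2 × 13; 27 = 3 × 9 — all composite.

t = 24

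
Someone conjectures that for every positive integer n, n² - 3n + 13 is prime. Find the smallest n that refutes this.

Check each positive integer n in order until n² - 3n + 13 is not prime.
The first 11 eligible values, up to n = 11, all satisfy the conclusion.
n = 12: n² - 3n + 13 = 121 = 11 × 11, composite.
So n = 12 is the smallest counterexample.

n = 12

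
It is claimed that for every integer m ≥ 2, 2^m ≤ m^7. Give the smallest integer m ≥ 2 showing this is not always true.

We need the least integer m ≥ 2 for which 2^m > m^7.
The first 35 eligible values, up to m = 36, all satisfy the conclusion.
m = 37: 2^m = 137438953472 and m^7 = 94931877133, so 137438953472 > 94931877133.

m = 37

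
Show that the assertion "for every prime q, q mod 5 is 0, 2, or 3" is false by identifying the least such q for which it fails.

q = 11

Check each prime q in order until the claim fails.
q = 2: 2 mod 5 = 2.
q = 3: 3 mod 5 = 3.
q = 5: 5 mod 5 = 0.
q = 7: 7 mod 5 = 2.
q = 11: 11 mod 5 = 1 — not in {0, 2, 3}.
Hence q = 11 is a counterexample.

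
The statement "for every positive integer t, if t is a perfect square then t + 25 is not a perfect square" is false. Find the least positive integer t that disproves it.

A counterexample is any positive integer t such that t is a perfect square but t + 25 is a perfect square; we check each in order.
For t = 1, 4, 9, 16, …, 81, 100, 121 the conclusion holds.
t = 144: 144 = 12² and 144 + 25 = 169 = 13².
Hence t = 144 is a counterexample.

t = 144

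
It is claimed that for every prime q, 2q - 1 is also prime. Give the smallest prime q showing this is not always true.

A counterexample is any prime q such that 2q - 1 is not prime; we check each in order.
For q = 2, 3 the conclusion holds.
q = 5: 2q - 1 = 9 = 3 × 3, not prime.

q = 5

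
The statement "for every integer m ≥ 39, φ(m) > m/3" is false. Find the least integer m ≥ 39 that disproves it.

We need the least integer m ≥ 39 for which the claim fails.
For m = 39, 40, 41 the conclusion holds.
m = 42: φ(42) = 12 and 42/3 = 14, so φ(42) ≤ 42/3.

m = 42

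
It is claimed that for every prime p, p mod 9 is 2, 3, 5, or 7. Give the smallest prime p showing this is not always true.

The first 5 eligible values, up to p = 11, all satisfy the conclusion.
p = 13: 13 mod 9 = 4 — not in {2, 3, 5, 7}.

p = 13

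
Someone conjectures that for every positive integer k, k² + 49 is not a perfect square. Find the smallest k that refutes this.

Check each positive integer k in order until k² + 49 is a perfect square.
For k = 1, 2, 3, 4, …, 21, 22, 23 the conclusion holds.
k = 24: 24² + 49 = 625 = 25², a perfect square.
Hence k = 24 is a counterexample.

k = 24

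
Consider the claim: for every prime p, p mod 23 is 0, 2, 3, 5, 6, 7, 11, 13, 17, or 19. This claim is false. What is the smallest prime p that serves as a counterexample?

p = 31

A counterexample is any prime p such that the claim fails; we check each in order.
For p = 2, 3, 5, 7, 11, 13, 17, 19, 23, 29 the conclusion holds.
p = 31: 31 mod 23 = 8 — not in {0, 2, 3, 5, 6, 7, 11, 13, 17, 19}.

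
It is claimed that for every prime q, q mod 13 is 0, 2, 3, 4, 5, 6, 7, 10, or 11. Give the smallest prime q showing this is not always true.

Check each prime q in order until the claim fails.
For q = 2, 3, 5, 7, …, 37, 41, 43 the conclusion holds.
q = 47: 47 mod 13 = 8 — not in {0, 2, 3, 4, 5, 6, 7, 10, 11}.
Hence q = 47 is a counterexample.

q = 47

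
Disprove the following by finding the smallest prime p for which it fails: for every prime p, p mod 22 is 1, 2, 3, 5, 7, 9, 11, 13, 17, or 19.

p = 37

A counterexample is any prime p such that the claim fails; we check each in order.
The first 11 eligible values, up to p = 31, all satisfy the conclusion.
p = 37: 37 mod 22 = 15 — not in {1, 2, 3, 5, 7, 9, 11, 13, 17, 19}.
Hence p = 37 is a counterexample.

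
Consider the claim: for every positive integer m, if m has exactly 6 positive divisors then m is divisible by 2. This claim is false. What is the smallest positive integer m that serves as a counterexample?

m = 12: τ(12) = 6; 12 mod 2 = 0.
m = 18: τ(18) = 6; 18 mod 2 = 0.
m = 20: τ(20) = 6; 20 mod 2 = 0.
m = 28: τ(28) = 6; 28 mod 2 = 0.
m = 32: τ(32) = 6; 32 mod 2 = 0.
m = 44: τ(44) = 6; 44 mod 2 = 0.
m = 45: τ(45) = 6; 45 mod 2 = 1.
So m = 45 is the smallest counterexample.

m = 45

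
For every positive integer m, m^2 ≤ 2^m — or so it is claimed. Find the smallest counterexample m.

Check each positive integer m in order until m^2 > 2^m.
For m = 1, 2 the conclusion holds.
m = 3: m^2 = 9 and 2^m = 8, so 9 > 8.
Thus m = 3 disproves the claim, and no smaller m works.

m = 3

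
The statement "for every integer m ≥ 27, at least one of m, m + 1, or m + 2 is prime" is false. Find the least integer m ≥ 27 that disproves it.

The first 5 eligible values, up to m = 31, all satisfy the conclusion.
m = 32: 32 = 2 × 16; 33 = 3 × 11; 34 = 2 × 17 — all composite.

m = 32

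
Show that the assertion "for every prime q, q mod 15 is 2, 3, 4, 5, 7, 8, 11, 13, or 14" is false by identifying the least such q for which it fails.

For q = 2, 3, 5, 7, 11, 13, 17, 19, 23, 29 the conclusion holds.
q = 31: 31 mod 15 = 1 — not in {2, 3, 4, 5, 7, 8, 11, 13, 14}.

q = 31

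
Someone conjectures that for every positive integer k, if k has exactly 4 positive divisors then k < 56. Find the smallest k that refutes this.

k = 57

Check each positive integer k in order until k has exactly 4 positive divisors but the claim fails.
The first 17 eligible values, up to k = 55, all satisfy the conclusion.
k = 57: τ(57) = 4; 57 ≥ 56.
Hence k = 57 is a counterexample.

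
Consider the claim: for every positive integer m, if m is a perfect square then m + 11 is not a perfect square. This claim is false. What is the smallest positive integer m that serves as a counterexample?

Check each positive integer m in order until m is a perfect square but m + 11 is a perfect square.
m = 1: 1 + 11 = 12, not a perfect square.
m = 4: 4 + 11 = 15, not a perfect square.
m = 9: 9 + 11 = 20, not a perfect square.
m = 16: 16 + 11 = 27, not a perfect square.
m = 25: 25 = 5² and 25 + 11 = 36 = 6².
Thus m = 25 disproves the claim, and no smaller m works.

m = 25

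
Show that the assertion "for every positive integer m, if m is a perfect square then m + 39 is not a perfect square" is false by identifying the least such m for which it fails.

m = 25

We need the least positive integer m for which m is a perfect square but m + 39 is a perfect square.
For m = 1, 4, 9, 16 the conclusion holds.
m = 25: 25 = 5² and 25 + 39 = 64 = 8².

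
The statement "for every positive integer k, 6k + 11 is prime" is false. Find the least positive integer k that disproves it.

Check each positive integer k in order until 6k + 11 is not prime.
For k = 1, 2, 3 the conclusion holds.
k = 4: 6k + 11 = 35 = 5 × 7, composite.

k = 4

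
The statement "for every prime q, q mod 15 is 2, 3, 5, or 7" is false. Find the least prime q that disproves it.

q = 11

We need the least prime q for which the claim fails.
For q = 2, 3, 5, 7 the conclusion holds.
q = 11: 11 mod 15 = 11 — not in {2, 3, 5, 7}.
Thus q = 11 disproves the claim, and no smaller q works.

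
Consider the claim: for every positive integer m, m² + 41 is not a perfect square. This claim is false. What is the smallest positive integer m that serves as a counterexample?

For m = 1, 2, 3, 4, …, 17, 18, 19 the conclusion holds.
m = 20: 20² + 41 = 441 = 21², a perfect square.

m = 20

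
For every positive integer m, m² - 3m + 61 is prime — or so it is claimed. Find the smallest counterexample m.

We need the least positive integer m for which m² - 3m + 61 is not prime.
m = 1: m² - 3m + 61 = 59, prime.
m = 2: m² - 3m + 61 = 59, prime.
m = 3: m² - 3m + 61 = 61, prime.
m = 4: m² - 3m + 61 = 65 = 5 × 13, composite.
Hence m = 4 is a counterexample.

m = 4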